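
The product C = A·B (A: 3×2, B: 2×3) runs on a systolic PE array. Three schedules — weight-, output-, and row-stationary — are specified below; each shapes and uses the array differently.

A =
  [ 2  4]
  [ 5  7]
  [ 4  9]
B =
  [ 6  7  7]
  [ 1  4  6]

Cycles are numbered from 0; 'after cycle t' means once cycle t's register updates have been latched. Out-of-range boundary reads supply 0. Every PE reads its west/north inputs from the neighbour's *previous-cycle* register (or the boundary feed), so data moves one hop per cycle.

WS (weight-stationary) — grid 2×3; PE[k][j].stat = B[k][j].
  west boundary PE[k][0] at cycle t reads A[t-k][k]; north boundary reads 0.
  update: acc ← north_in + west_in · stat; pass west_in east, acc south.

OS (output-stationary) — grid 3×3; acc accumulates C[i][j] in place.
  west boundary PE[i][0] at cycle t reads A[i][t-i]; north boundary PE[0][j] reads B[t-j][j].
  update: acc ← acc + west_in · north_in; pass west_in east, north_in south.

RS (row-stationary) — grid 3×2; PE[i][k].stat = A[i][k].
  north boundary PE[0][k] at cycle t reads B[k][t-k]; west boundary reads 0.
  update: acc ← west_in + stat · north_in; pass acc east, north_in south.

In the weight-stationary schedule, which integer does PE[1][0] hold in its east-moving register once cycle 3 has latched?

register = 9

Tracing WS — 2×3 array, target PE[1][0]:
  [0] (0,0) acc=12 (h:2 v:12)
  [0] (1,0) acc=0 (h:0 v:0)
  [1] (0,0) acc=30 (h:5 v:30)
  [1] (1,0) acc=16 (h:4 v:16)
  [2] (0,0) acc=24 (h:4 v:24)
  [2] (1,0) acc=37 (h:7 v:37)
  [3] (0,0) acc=0 (h:0 v:0)
  [3] (1,0) acc=33 (h:9 v:33)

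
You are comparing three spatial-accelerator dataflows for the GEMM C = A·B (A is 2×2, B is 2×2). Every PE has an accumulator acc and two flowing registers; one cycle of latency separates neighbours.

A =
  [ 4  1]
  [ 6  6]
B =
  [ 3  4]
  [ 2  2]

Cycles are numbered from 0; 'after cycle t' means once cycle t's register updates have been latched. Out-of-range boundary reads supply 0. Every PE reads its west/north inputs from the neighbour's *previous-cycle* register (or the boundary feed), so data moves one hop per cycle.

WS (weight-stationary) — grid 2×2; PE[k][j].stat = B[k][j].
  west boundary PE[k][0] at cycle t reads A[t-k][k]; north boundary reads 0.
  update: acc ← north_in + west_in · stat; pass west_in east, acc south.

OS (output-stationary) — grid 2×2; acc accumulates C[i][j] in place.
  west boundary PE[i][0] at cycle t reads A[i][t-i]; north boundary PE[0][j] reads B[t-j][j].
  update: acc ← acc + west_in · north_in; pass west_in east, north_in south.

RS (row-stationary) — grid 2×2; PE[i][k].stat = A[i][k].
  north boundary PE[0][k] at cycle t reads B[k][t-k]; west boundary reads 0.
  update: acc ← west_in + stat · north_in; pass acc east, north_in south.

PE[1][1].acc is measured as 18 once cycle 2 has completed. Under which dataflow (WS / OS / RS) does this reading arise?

WS (2×2 grid), PE[1][1]:
  0: (1,1).acc=0  regs=<0,0>
  1: (1,1).acc=0  regs=<0,0>
  2: (1,1).acc=18  regs=<1,18>
OS (2×2 grid), PE[1][1]:
  0: (1,1).acc=0  regs=<0,0>
  1: (1,1).acc=0  regs=<0,0>
  2: (1,1).acc=24  regs=<6,4>
RS (2×2 grid), PE[1][1]:
  0: (1,1).acc=0  regs=<0,0>
  1: (1,1).acc=0  regs=<0,0>
  2: (1,1).acc=30  regs=<30,2>

dataflow = WS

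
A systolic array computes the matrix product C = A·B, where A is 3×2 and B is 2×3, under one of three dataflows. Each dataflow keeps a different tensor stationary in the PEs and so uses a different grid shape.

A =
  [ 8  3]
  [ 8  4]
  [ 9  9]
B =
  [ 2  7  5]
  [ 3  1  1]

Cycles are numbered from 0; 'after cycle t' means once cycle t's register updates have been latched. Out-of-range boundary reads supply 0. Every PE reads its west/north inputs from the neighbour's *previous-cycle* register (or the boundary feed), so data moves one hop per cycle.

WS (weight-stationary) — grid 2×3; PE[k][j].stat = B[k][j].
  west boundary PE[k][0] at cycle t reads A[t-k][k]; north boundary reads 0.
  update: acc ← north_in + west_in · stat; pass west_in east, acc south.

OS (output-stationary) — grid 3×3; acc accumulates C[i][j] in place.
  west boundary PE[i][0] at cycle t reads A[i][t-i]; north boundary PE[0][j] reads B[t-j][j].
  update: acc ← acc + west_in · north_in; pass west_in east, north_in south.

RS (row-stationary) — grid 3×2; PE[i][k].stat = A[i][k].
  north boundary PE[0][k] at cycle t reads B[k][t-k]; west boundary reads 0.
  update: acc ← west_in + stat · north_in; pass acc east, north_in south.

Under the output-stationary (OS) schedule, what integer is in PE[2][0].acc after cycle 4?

OS (3×3). Following PE[2][0] plus its west/north inputs:
  [0] (1,0) acc=0 (h:0 v:0)
  [0] (2,0) acc=0 (h:0 v:0)
  [1] (1,0) acc=16 (h:8 v:2)
  [1] (2,0) acc=0 (h:0 v:0)
  [2] (1,0) acc=28 (h:4 v:3)
  [2] (2,0) acc=18 (h:9 v:2)
  [3] (1,0) acc=28 (h:0 v:0)
  [3] (2,0) acc=45 (h:9 v:3)
  [4] (1,0) acc=28 (h:0 v:0)
  [4] (2,0) acc=45 (h:0 v:0)

PE[2][0].acc = 45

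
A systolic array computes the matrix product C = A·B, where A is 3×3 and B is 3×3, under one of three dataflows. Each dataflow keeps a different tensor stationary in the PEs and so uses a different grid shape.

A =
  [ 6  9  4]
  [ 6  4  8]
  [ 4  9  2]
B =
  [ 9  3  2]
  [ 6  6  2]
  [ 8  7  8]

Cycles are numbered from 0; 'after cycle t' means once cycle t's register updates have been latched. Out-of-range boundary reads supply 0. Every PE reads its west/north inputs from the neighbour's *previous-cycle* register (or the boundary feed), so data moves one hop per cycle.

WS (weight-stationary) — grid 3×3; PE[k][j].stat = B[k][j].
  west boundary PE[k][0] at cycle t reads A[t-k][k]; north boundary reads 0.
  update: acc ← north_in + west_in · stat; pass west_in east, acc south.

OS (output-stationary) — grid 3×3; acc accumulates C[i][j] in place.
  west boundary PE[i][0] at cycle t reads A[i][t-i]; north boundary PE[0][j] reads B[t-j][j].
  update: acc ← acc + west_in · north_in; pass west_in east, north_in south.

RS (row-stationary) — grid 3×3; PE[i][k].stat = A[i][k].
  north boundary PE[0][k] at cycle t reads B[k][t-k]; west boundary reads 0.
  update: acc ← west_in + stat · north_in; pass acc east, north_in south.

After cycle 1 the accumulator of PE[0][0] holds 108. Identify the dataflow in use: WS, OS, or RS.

dataflow = OS

— WS: 3×3; PE[0][0] trace:
  0: (0,0).acc=54  regs=<6,54>
  1: (0,0).acc=54  regs=<6,54>
— OS: 3×3; PE[0][0] trace:
  0: (0,0).acc=54  regs=<6,9>
  1: (0,0).acc=108  regs=<9,6>
— RS: 3×3; PE[0][0] trace:
  0: (0,0).acc=54  regs=<54,9>
  1: (0,0).acc=18  regs=<18,3>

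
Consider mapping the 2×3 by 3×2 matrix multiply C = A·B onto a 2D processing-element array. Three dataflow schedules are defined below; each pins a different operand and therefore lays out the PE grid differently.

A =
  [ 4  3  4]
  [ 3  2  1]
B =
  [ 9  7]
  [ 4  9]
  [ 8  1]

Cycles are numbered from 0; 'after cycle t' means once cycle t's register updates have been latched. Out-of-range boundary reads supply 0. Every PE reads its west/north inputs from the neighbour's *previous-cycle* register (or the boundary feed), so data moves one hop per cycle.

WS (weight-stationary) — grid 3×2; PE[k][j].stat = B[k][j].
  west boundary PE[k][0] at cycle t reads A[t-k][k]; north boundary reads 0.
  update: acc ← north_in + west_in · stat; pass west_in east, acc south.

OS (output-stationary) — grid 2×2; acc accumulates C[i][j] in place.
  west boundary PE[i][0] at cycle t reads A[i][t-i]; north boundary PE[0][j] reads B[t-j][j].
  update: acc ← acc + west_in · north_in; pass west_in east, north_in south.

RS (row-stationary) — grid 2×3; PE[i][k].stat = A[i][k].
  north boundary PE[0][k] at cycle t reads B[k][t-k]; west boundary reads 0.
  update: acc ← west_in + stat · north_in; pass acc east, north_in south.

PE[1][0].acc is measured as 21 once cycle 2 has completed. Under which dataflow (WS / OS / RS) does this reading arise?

— WS: 3×2; PE[1][0] trace:
  step 0 · PE1,0: acc=0; fwd→0 fwd↓0
  step 1 · PE1,0: acc=48; fwd→3 fwd↓48
  step 2 · PE1,0: acc=35; fwd→2 fwd↓35
— OS: 2×2; PE[1][0] trace:
  step 0 · PE1,0: acc=0; fwd→0 fwd↓0
  step 1 · PE1,0: acc=27; fwd→3 fwd↓9
  step 2 · PE1,0: acc=35; fwd→2 fwd↓4
— RS: 2×3; PE[1][0] trace:
  step 0 · PE1,0: acc=0; fwd→0 fwd↓0
  step 1 · PE1,0: acc=27; fwd→27 fwd↓9
  step 2 · PE1,0: acc=21; fwd→21 fwd↓7

dataflow = RS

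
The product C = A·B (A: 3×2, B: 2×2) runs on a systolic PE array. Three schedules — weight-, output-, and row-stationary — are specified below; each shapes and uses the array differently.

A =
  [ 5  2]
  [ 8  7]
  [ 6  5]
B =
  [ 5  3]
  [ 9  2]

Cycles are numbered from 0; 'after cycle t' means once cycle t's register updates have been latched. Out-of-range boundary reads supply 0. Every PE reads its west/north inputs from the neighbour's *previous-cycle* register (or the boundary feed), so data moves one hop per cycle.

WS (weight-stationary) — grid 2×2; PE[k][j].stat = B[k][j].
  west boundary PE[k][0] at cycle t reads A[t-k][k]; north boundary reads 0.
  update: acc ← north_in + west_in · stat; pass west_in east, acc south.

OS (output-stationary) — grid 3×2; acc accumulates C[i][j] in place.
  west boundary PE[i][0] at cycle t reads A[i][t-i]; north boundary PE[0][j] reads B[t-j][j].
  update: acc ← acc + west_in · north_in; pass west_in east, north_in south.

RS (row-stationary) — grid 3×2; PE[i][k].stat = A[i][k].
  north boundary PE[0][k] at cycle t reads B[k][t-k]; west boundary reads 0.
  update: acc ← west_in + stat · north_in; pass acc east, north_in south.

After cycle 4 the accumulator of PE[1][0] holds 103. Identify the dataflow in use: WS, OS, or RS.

dataflow = OS

Under WS (2×2), PE[1][0]:
  c0 r1c0: 0 / 0 / 0
  c1 r1c0: 43 / 2 / 43
  c2 r1c0: 103 / 7 / 103
  c3 r1c0: 75 / 5 / 75
  c4 r1c0: 0 / 0 / 0
Under OS (3×2), PE[1][0]:
  c0 r1c0: 0 / 0 / 0
  c1 r1c0: 40 / 8 / 5
  c2 r1c0: 103 / 7 / 9
  c3 r1c0: 103 / 0 / 0
  c4 r1c0: 103 / 0 / 0
Under RS (3×2), PE[1][0]:
  c0 r1c0: 0 / 0 / 0
  c1 r1c0: 40 / 40 / 5
  c2 r1c0: 24 / 24 / 3
  c3 r1c0: 0 / 0 / 0
  c4 r1c0: 0 / 0 / 0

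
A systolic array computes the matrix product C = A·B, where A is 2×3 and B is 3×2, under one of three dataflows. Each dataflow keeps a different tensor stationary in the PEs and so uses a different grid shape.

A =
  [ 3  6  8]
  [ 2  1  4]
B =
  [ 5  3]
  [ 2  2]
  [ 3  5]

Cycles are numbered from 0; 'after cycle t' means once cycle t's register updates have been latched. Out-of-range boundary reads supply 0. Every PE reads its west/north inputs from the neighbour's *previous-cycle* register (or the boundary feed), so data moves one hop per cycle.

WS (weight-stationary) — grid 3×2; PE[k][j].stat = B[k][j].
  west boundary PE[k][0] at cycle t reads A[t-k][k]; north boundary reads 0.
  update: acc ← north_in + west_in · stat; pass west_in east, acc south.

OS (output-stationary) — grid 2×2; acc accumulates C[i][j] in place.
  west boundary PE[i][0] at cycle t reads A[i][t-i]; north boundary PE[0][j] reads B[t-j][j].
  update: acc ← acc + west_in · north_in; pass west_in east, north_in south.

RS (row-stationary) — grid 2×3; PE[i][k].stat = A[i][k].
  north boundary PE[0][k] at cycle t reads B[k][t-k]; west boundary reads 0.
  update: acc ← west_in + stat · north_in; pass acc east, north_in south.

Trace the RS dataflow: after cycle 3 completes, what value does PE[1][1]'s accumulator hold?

Tracing RS — 2×3 array, target PE[1][1]:
  after 0 — PE[0][1] acc=0, pass-E 0, pass-S 0
  after 0 — PE[1][0] acc=0, pass-E 0, pass-S 0
  after 0 — PE[1][1] acc=0, pass-E 0, pass-S 0
  after 1 — PE[0][1] acc=27, pass-E 27, pass-S 2
  after 1 — PE[1][0] acc=10, pass-E 10, pass-S 5
  after 1 — PE[1][1] acc=0, pass-E 0, pass-S 0
  after 2 — PE[0][1] acc=21, pass-E 21, pass-S 2
  after 2 — PE[1][0] acc=6, pass-E 6, pass-S 3
  after 2 — PE[1][1] acc=12, pass-E 12, pass-S 2
  after 3 — PE[0][1] acc=0, pass-E 0, pass-S 0
  after 3 — PE[1][0] acc=0, pass-E 0, pass-S 0
  after 3 — PE[1][1] acc=8, pass-E 8, pass-S 2

PE[1][1].acc = 8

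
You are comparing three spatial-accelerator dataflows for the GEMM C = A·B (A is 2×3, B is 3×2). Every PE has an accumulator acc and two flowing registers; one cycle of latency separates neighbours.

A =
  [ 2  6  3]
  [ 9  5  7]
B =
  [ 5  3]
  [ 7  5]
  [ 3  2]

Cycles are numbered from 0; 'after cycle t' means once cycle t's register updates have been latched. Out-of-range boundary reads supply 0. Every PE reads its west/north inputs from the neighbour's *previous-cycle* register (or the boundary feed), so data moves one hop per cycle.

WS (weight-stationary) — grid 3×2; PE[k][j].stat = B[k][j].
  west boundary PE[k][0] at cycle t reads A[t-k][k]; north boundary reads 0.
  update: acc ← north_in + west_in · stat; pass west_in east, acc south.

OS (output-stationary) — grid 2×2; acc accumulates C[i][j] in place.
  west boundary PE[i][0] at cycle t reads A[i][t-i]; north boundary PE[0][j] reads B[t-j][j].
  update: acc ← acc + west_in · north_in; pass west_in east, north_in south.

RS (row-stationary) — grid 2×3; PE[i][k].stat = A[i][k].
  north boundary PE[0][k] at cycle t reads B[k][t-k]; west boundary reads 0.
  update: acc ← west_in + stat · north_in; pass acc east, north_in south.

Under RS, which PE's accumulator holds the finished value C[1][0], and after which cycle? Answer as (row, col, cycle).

(row, col, cycle) = (1, 2, 3)

RS: C[1][0] accumulates in PE[1][2]:
  t=0 PE[1][2]: acc=0 h=0 v=0
  t=1 PE[1][2]: acc=0 h=0 v=0
  t=2 PE[1][2]: acc=0 h=0 v=0
  t=3 PE[1][2]: acc=101 h=101 v=3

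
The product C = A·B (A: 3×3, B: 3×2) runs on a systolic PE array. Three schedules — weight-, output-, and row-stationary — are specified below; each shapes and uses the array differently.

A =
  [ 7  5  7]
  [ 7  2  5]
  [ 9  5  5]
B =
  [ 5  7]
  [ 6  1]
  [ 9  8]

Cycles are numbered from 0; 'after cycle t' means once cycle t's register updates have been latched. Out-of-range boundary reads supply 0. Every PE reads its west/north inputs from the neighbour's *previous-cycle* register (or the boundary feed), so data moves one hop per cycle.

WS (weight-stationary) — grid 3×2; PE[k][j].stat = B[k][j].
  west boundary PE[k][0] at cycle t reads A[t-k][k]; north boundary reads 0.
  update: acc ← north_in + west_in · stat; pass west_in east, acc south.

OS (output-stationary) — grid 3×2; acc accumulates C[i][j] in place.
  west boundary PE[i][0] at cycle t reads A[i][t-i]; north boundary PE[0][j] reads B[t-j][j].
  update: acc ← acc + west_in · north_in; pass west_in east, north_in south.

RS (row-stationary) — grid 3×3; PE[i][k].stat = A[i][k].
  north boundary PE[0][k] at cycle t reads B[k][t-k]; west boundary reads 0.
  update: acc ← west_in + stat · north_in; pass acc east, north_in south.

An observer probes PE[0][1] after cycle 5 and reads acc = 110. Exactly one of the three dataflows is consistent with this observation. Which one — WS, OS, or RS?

WS (3×2 grid), PE[0][1]:
  after 0 — PE[0][1] acc=0, pass-E 0, pass-S 0
  after 1 — PE[0][1] acc=49, pass-E 7, pass-S 49
  after 2 — PE[0][1] acc=49, pass-E 7, pass-S 49
  after 3 — PE[0][1] acc=63, pass-E 9, pass-S 63
  after 4 — PE[0][1] acc=0, pass-E 0, pass-S 0
  after 5 — PE[0][1] acc=0, pass-E 0, pass-S 0
OS (3×2 grid), PE[0][1]:
  after 0 — PE[0][1] acc=0, pass-E 0, pass-S 0
  after 1 — PE[0][1] acc=49, pass-E 7, pass-S 7
  after 2 — PE[0][1] acc=54, pass-E 5, pass-S 1
  after 3 — PE[0][1] acc=110, pass-E 7, pass-S 8
  after 4 — PE[0][1] acc=110, pass-E 0, pass-S 0
  after 5 — PE[0][1] acc=110, pass-E 0, pass-S 0
RS (3×3 grid), PE[0][1]:
  after 0 — PE[0][1] acc=0, pass-E 0, pass-S 0
  after 1 — PE[0][1] acc=65, pass-E 65, pass-S 6
  after 2 — PE[0][1] acc=54, pass-E 54, pass-S 1
  after 3 — PE[0][1] acc=0, pass-E 0, pass-S 0
  after 4 — PE[0][1] acc=0, pass-E 0, pass-S 0
  after 5 — PE[0][1] acc=0, pass-E 0, pass-S 0

dataflow = OS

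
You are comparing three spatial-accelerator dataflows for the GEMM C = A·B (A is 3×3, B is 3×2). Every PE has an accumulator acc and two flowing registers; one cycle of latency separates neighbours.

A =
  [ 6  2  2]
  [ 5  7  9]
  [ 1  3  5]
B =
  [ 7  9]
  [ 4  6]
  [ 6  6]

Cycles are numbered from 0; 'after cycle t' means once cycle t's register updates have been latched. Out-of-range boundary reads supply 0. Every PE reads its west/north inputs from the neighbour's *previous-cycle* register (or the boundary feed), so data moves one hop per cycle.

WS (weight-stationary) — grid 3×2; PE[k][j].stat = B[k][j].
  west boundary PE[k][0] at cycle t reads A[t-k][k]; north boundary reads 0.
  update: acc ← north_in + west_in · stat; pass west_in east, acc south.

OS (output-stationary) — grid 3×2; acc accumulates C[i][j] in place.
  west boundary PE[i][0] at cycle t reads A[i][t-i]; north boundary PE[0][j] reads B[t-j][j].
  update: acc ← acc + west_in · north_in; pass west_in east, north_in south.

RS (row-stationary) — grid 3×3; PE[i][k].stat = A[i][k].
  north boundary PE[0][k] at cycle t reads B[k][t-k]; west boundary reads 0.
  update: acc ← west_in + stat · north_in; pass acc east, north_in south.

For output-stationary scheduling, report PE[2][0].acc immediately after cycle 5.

Tracing OS — 3×2 array, target PE[2][0]:
  step 0 · PE1,0: acc=0; fwd→0 fwd↓0
  step 0 · PE2,0: acc=0; fwd→0 fwd↓0
  step 1 · PE1,0: acc=35; fwd→5 fwd↓7
  step 1 · PE2,0: acc=0; fwd→0 fwd↓0
  step 2 · PE1,0: acc=63; fwd→7 fwd↓4
  step 2 · PE2,0: acc=7; fwd→1 fwd↓7
  step 3 · PE1,0: acc=117; fwd→9 fwd↓6
  step 3 · PE2,0: acc=19; fwd→3 fwd↓4
  step 4 · PE1,0: acc=117; fwd→0 fwd↓0
  step 4 · PE2,0: acc=49; fwd→5 fwd↓6
  step 5 · PE1,0: acc=117; fwd→0 fwd↓0
  step 5 · PE2,0: acc=49; fwd→0 fwd↓0

PE[2][0].acc = 49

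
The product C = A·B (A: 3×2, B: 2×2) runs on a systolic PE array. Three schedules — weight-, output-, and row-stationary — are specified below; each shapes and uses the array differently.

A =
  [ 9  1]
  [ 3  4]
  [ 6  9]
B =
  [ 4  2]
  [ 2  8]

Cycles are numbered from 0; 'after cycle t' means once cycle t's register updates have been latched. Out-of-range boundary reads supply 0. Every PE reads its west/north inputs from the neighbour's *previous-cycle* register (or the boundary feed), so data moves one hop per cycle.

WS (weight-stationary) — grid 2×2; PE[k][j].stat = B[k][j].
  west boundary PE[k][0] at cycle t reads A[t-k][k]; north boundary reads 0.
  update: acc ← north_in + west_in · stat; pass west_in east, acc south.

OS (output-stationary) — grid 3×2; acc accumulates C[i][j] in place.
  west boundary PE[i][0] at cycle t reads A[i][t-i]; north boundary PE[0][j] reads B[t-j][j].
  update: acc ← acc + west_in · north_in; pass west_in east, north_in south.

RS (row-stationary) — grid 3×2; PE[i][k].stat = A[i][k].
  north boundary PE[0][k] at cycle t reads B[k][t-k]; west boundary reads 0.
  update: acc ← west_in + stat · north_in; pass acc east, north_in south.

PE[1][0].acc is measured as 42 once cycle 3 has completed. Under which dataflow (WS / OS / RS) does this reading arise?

WS [2×2] PE[1][0] across cycles:
  after 0 — PE[1][0] acc=0, pass-E 0, pass-S 0
  after 1 — PE[1][0] acc=38, pass-E 1, pass-S 38
  after 2 — PE[1][0] acc=20, pass-E 4, pass-S 20
  after 3 — PE[1][0] acc=42, pass-E 9, pass-S 42
OS [3×2] PE[1][0] across cycles:
  after 0 — PE[1][0] acc=0, pass-E 0, pass-S 0
  after 1 — PE[1][0] acc=12, pass-E 3, pass-S 4
  after 2 — PE[1][0] acc=20, pass-E 4, pass-S 2
  after 3 — PE[1][0] acc=20, pass-E 0, pass-S 0
RS [3×2] PE[1][0] across cycles:
  after 0 — PE[1][0] acc=0, pass-E 0, pass-S 0
  after 1 — PE[1][0] acc=12, pass-E 12, pass-S 4
  after 2 — PE[1][0] acc=6, pass-E 6, pass-S 2
  after 3 — PE[1][0] acc=0, pass-E 0, pass-S 0

dataflow = WS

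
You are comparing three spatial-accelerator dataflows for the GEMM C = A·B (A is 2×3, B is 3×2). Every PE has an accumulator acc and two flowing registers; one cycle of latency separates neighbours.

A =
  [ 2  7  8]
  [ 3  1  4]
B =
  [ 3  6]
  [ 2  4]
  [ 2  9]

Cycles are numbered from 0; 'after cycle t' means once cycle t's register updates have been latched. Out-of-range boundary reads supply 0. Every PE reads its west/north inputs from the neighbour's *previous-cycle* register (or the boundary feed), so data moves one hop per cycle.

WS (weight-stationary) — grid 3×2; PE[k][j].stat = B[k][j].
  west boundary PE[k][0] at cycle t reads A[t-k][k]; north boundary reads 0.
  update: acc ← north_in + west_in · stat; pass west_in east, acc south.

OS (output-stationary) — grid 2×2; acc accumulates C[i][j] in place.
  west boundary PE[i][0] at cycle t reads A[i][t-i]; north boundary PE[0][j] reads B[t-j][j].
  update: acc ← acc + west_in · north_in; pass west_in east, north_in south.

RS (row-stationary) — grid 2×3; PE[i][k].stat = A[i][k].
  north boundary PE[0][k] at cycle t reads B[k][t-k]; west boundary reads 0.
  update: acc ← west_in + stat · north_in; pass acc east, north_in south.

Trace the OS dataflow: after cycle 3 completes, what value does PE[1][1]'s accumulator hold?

PE[1][1].acc = 22

OS (2×2). Following PE[1][1] plus its west/north inputs:
  cycle 0: PE[0][1] → acc 0, east 0, south 0
  cycle 0: PE[1][0] → acc 0, east 0, south 0
  cycle 0: PE[1][1] → acc 0, east 0, south 0
  cycle 1: PE[0][1] → acc 12, east 2, south 6
  cycle 1: PE[1][0] → acc 9, east 3, south 3
  cycle 1: PE[1][1] → acc 0, east 0, south 0
  cycle 2: PE[0][1] → acc 40, east 7, south 4
  cycle 2: PE[1][0] → acc 11, east 1, south 2
  cycle 2: PE[1][1] → acc 18, east 3, south 6
  cycle 3: PE[0][1] → acc 112, east 8, south 9
  cycle 3: PE[1][0] → acc 19, east 4, south 2
  cycle 3: PE[1][1] → acc 22, east 1, south 4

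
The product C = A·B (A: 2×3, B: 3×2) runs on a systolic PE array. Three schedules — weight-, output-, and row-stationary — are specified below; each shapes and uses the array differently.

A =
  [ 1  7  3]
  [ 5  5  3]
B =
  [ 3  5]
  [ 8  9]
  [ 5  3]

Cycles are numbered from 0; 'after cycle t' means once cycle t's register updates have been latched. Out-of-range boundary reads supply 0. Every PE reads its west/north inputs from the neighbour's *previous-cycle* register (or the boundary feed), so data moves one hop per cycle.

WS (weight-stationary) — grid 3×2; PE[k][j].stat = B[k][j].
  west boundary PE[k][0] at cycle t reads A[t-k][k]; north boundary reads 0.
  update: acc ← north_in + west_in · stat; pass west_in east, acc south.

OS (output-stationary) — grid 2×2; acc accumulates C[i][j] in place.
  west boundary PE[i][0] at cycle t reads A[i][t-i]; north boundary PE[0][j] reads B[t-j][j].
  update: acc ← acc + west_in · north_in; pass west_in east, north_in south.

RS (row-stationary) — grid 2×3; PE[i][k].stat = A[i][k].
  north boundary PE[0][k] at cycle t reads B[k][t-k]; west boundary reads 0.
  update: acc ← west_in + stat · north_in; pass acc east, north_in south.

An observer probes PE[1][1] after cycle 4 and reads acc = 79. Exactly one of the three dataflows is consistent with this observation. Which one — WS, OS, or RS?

Under WS (3×2), PE[1][1]:
  [0] (1,1) acc=0 (h:0 v:0)
  [1] (1,1) acc=0 (h:0 v:0)
  [2] (1,1) acc=68 (h:7 v:68)
  [3] (1,1) acc=70 (h:5 v:70)
  [4] (1,1) acc=0 (h:0 v:0)
Under OS (2×2), PE[1][1]:
  [0] (1,1) acc=0 (h:0 v:0)
  [1] (1,1) acc=0 (h:0 v:0)
  [2] (1,1) acc=25 (h:5 v:5)
  [3] (1,1) acc=70 (h:5 v:9)
  [4] (1,1) acc=79 (h:3 v:3)
Under RS (2×3), PE[1][1]:
  [0] (1,1) acc=0 (h:0 v:0)
  [1] (1,1) acc=0 (h:0 v:0)
  [2] (1,1) acc=55 (h:55 v:8)
  [3] (1,1) acc=70 (h:70 v:9)
  [4] (1,1) acc=0 (h:0 v:0)

dataflow = OS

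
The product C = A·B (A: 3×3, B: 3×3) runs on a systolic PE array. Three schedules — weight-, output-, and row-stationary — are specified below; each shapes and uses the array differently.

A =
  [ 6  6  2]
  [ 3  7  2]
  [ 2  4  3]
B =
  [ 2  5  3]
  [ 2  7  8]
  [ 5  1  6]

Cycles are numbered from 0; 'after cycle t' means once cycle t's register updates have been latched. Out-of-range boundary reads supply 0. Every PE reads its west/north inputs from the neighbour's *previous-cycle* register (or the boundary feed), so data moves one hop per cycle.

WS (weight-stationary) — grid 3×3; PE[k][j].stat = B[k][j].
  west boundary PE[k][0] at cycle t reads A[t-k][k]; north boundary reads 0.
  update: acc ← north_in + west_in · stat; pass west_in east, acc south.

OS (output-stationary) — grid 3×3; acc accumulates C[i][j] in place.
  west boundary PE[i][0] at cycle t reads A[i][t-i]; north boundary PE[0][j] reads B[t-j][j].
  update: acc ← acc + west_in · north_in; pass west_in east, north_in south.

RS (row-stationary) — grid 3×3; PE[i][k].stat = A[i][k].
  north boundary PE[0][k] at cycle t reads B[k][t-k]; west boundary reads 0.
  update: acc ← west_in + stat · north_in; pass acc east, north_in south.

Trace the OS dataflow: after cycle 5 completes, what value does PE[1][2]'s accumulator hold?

PE[1][2].acc = 77

OS 3×3: PE[1][2] cycle-by-cycle (with neighbour feeds):
  cycle 0: PE[0][2] → acc 0, east 0, south 0
  cycle 0: PE[1][1] → acc 0, east 0, south 0
  cycle 0: PE[1][2] → acc 0, east 0, south 0
  cycle 1: PE[0][2] → acc 0, east 0, south 0
  cycle 1: PE[1][1] → acc 0, east 0, south 0
  cycle 1: PE[1][2] → acc 0, east 0, south 0
  cycle 2: PE[0][2] → acc 18, east 6, south 3
  cycle 2: PE[1][1] → acc 15, east 3, south 5
  cycle 2: PE[1][2] → acc 0, east 0, south 0
  cycle 3: PE[0][2] → acc 66, east 6, south 8
  cycle 3: PE[1][1] → acc 64, east 7, south 7
  cycle 3: PE[1][2] → acc 9, east 3, south 3
  cycle 4: PE[0][2] → acc 78, east 2, south 6
  cycle 4: PE[1][1] → acc 66, east 2, south 1
  cycle 4: PE[1][2] → acc 65, east 7, south 8
  cycle 5: PE[0][2] → acc 78, east 0, south 0
  cycle 5: PE[1][1] → acc 66, east 0, south 0
  cycle 5: PE[1][2] → acc 77, east 2, south 6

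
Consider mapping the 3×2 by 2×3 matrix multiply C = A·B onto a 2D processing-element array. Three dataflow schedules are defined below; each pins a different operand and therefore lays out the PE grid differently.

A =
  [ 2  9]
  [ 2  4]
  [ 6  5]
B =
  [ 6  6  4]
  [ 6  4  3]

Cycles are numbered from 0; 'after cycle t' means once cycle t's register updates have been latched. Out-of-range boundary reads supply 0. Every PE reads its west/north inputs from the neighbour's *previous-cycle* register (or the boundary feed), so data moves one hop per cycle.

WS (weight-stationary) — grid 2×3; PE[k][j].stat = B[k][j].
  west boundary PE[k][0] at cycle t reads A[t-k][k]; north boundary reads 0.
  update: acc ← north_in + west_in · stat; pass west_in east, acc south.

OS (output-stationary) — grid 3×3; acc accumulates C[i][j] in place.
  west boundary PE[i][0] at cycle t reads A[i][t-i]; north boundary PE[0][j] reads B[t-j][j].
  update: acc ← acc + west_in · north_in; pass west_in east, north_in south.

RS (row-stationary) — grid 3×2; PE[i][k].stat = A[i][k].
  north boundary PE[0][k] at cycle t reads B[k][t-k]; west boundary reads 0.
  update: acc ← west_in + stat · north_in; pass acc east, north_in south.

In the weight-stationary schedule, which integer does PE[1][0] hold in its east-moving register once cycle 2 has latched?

register = 4

WS 2×3: PE[1][0] cycle-by-cycle (with neighbour feeds):
  [0] (0,0) acc=12 (h:2 v:12)
  [0] (1,0) acc=0 (h:0 v:0)
  [1] (0,0) acc=12 (h:2 v:12)
  [1] (1,0) acc=66 (h:9 v:66)
  [2] (0,0) acc=36 (h:6 v:36)
  [2] (1,0) acc=36 (h:4 v:36)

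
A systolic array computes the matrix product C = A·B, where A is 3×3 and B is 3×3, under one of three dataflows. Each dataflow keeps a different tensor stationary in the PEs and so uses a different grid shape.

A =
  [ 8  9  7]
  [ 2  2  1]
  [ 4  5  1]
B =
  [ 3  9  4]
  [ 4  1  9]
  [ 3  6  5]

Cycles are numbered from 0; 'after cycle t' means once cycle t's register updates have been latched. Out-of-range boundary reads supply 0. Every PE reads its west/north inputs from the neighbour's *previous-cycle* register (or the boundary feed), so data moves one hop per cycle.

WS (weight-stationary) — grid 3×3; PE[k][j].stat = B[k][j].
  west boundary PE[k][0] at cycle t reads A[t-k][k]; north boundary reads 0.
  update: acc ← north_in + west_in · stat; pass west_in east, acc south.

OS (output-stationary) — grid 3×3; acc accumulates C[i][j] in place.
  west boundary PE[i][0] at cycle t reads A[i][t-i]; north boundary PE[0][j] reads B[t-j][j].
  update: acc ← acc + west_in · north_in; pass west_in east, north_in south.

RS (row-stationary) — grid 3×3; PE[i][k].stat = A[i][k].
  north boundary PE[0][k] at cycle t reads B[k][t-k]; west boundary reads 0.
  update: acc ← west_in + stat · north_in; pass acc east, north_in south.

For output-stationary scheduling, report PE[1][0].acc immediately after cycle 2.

PE[1][0].acc = 14

OS 3×3: PE[1][0] cycle-by-cycle (with neighbour feeds):
  step 0 · PE0,0: acc=24; fwd→8 fwd↓3
  step 0 · PE1,0: acc=0; fwd→0 fwd↓0
  step 1 · PE0,0: acc=60; fwd→9 fwd↓4
  step 1 · PE1,0: acc=6; fwd→2 fwd↓3
  step 2 · PE0,0: acc=81; fwd→7 fwd↓3
  step 2 · PE1,0: acc=14; fwd→2 fwd↓4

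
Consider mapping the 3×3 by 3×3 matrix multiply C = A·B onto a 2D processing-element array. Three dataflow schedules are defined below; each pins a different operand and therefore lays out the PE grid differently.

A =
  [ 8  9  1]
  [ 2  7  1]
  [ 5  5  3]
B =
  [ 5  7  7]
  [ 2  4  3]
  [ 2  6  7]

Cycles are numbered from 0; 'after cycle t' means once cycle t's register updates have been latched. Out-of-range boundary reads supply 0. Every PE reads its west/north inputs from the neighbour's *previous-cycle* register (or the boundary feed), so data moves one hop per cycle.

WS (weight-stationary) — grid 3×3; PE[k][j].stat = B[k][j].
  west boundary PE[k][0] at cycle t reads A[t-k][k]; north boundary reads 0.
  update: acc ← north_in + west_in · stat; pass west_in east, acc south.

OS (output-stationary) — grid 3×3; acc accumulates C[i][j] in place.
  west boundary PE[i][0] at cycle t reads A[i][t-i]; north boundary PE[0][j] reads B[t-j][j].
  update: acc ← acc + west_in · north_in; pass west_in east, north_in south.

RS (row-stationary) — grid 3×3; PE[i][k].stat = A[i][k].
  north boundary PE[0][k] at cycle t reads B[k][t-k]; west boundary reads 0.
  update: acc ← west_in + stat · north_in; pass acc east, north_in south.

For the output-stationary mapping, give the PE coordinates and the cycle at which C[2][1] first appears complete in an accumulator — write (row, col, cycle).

Under OS, C[2][1] lands at PE[2][1]:
  t=0 PE[2][1]: acc=0 h=0 v=0
  t=1 PE[2][1]: acc=0 h=0 v=0
  t=2 PE[2][1]: acc=0 h=0 v=0
  t=3 PE[2][1]: acc=35 h=5 v=7
  t=4 PE[2][1]: acc=55 h=5 v=4
  t=5 PE[2][1]: acc=73 h=3 v=6

(row, col, cycle) = (2, 1, 5)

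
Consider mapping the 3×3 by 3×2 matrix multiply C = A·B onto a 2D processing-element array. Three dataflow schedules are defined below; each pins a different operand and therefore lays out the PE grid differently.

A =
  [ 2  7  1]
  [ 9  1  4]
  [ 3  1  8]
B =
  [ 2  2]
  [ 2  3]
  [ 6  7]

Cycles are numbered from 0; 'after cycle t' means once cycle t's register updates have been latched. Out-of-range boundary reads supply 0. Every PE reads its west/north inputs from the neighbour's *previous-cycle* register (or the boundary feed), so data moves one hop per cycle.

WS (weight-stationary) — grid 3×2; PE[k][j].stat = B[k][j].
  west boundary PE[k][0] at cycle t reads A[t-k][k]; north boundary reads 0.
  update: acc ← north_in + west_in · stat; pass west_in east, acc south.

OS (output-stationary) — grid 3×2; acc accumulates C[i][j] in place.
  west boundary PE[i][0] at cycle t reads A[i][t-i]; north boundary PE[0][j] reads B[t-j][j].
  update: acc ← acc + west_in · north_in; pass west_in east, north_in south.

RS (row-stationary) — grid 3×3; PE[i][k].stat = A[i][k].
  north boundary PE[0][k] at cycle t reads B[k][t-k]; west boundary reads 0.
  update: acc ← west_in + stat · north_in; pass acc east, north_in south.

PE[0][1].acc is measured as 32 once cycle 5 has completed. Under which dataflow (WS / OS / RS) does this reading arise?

dataflow = OS

Under WS (3×2), PE[0][1]:
  [0] (0,1) acc=0 (h:0 v:0)
  [1] (0,1) acc=4 (h:2 v:4)
  [2] (0,1) acc=18 (h:9 v:18)
  [3] (0,1) acc=6 (h:3 v:6)
  [4] (0,1) acc=0 (h:0 v:0)
  [5] (0,1) acc=0 (h:0 v:0)
Under OS (3×2), PE[0][1]:
  [0] (0,1) acc=0 (h:0 v:0)
  [1] (0,1) acc=4 (h:2 v:2)
  [2] (0,1) acc=25 (h:7 v:3)
  [3] (0,1) acc=32 (h:1 v:7)
  [4] (0,1) acc=32 (h:0 v:0)
  [5] (0,1) acc=32 (h:0 v:0)
Under RS (3×3), PE[0][1]:
  [0] (0,1) acc=0 (h:0 v:0)
  [1] (0,1) acc=18 (h:18 v:2)
  [2] (0,1) acc=25 (h:25 v:3)
  [3] (0,1) acc=0 (h:0 v:0)
  [4] (0,1) acc=0 (h:0 v:0)
  [5] (0,1) acc=0 (h:0 v:0)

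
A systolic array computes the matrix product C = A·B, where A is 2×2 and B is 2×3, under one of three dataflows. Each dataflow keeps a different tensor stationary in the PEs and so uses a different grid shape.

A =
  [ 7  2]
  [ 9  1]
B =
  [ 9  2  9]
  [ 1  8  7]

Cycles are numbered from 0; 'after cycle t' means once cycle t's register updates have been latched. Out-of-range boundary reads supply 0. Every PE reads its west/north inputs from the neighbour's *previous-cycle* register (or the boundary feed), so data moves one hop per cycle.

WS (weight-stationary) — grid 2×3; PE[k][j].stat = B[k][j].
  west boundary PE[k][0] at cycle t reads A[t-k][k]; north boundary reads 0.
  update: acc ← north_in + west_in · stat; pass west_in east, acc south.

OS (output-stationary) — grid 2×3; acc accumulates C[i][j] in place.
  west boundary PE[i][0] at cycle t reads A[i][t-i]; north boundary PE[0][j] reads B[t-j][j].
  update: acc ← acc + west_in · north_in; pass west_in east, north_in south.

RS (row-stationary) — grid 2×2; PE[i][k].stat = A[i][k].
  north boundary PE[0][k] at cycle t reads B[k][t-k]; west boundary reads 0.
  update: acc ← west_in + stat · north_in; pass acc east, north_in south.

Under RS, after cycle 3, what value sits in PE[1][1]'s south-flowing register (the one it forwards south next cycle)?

RS 2×2: PE[1][1] cycle-by-cycle (with neighbour feeds):
  cycle 0: PE[0][1] → acc 0, east 0, south 0
  cycle 0: PE[1][0] → acc 0, east 0, south 0
  cycle 0: PE[1][1] → acc 0, east 0, south 0
  cycle 1: PE[0][1] → acc 65, east 65, south 1
  cycle 1: PE[1][0] → acc 81, east 81, south 9
  cycle 1: PE[1][1] → acc 0, east 0, south 0
  cycle 2: PE[0][1] → acc 30, east 30, south 8
  cycle 2: PE[1][0] → acc 18, east 18, south 2
  cycle 2: PE[1][1] → acc 82, east 82, south 1
  cycle 3: PE[0][1] → acc 77, east 77, south 7
  cycle 3: PE[1][0] → acc 81, east 81, south 9
  cycle 3: PE[1][1] → acc 26, east 26, south 8

register = 8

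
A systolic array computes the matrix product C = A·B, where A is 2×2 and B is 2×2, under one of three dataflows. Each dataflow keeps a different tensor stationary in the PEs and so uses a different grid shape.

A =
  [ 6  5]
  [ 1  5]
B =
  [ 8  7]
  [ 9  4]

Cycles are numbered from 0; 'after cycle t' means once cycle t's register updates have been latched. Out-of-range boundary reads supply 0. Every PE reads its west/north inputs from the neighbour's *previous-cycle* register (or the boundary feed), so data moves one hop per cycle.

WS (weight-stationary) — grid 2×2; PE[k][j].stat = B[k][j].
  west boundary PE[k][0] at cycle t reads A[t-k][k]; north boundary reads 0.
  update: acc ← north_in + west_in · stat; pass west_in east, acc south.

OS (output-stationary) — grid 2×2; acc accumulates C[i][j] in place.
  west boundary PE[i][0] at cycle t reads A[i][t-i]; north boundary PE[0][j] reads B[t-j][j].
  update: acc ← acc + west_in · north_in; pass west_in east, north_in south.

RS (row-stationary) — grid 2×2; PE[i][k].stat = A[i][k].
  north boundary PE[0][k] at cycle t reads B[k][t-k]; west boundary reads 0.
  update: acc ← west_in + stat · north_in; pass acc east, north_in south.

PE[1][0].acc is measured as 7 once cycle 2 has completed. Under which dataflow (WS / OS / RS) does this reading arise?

dataflow = RS

WS (2×2 grid), PE[1][0]:
  c0 r1c0: 0 / 0 / 0
  c1 r1c0: 93 / 5 / 93
  c2 r1c0: 53 / 5 / 53
OS (2×2 grid), PE[1][0]:
  c0 r1c0: 0 / 0 / 0
  c1 r1c0: 8 / 1 / 8
  c2 r1c0: 53 / 5 / 9
RS (2×2 grid), PE[1][0]:
  c0 r1c0: 0 / 0 / 0
  c1 r1c0: 8 / 8 / 8
  c2 r1c0: 7 / 7 / 7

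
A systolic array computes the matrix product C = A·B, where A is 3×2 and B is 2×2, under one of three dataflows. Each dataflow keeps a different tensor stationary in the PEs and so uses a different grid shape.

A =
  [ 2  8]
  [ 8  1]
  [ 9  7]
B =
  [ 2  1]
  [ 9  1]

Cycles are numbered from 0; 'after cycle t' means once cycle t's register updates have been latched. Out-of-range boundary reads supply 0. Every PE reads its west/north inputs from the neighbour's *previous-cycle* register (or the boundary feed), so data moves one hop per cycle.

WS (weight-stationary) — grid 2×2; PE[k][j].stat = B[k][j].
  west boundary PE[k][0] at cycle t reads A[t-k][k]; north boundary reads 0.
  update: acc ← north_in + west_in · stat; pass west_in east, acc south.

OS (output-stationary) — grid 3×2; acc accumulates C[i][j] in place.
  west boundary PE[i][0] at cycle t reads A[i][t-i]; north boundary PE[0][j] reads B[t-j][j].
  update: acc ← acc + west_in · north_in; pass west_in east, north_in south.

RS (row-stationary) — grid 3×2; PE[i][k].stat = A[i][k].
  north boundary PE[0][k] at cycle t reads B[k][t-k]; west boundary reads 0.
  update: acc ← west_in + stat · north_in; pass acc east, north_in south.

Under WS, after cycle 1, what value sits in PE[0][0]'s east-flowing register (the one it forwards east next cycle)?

Tracing WS — 2×2 array, target PE[0][0]:
  [0] (0,0) acc=4 (h:2 v:4)
  [1] (0,0) acc=16 (h:8 v:16)

register = 8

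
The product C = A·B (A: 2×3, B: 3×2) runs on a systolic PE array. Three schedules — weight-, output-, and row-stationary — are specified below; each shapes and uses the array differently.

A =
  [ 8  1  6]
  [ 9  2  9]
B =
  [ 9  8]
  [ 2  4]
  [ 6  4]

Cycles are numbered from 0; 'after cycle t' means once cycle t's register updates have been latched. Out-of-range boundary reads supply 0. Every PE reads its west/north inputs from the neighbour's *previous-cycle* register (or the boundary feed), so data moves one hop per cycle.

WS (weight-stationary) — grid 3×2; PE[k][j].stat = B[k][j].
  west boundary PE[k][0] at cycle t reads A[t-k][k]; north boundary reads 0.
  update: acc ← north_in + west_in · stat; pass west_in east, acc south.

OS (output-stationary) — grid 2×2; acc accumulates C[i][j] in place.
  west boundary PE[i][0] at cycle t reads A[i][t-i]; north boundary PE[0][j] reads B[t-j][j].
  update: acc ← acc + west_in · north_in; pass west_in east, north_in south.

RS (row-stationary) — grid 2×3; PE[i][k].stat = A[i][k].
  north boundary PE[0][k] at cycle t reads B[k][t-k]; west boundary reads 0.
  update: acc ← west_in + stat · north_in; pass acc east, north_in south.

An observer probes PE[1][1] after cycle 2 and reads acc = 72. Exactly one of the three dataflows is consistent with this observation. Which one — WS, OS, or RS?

WS (3×2 grid), PE[1][1]:
  after 0 — PE[1][1] acc=0, pass-E 0, pass-S 0
  after 1 — PE[1][1] acc=0, pass-E 0, pass-S 0
  after 2 — PE[1][1] acc=68, pass-E 1, pass-S 68
OS (2×2 grid), PE[1][1]:
  after 0 — PE[1][1] acc=0, pass-E 0, pass-S 0
  after 1 — PE[1][1] acc=0, pass-E 0, pass-S 0
  after 2 — PE[1][1] acc=72, pass-E 9, pass-S 8
RS (2×3 grid), PE[1][1]:
  after 0 — PE[1][1] acc=0, pass-E 0, pass-S 0
  after 1 — PE[1][1] acc=0, pass-E 0, pass-S 0
  after 2 — PE[1][1] acc=85, pass-E 85, pass-S 2

dataflow = OS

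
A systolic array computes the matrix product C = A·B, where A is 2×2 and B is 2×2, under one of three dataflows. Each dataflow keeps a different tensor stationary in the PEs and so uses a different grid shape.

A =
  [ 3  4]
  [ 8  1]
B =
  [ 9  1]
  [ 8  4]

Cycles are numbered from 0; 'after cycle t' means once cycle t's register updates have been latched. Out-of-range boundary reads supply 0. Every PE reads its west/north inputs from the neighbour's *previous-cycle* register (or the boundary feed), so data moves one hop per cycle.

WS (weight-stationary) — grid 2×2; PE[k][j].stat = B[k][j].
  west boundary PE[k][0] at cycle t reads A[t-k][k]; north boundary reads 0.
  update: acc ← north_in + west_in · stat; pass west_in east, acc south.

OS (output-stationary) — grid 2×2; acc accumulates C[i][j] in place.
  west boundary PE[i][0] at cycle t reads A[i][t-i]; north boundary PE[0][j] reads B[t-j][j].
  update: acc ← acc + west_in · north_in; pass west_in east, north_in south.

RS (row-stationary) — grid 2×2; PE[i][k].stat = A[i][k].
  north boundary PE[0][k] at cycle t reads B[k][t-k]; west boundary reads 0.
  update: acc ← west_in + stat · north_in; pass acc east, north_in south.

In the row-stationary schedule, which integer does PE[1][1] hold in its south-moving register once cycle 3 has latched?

Tracing RS — 2×2 array, target PE[1][1]:
  step 0 · PE0,1: acc=0; fwd→0 fwd↓0
  step 0 · PE1,0: acc=0; fwd→0 fwd↓0
  step 0 · PE1,1: acc=0; fwd→0 fwd↓0
  step 1 · PE0,1: acc=59; fwd→59 fwd↓8
  step 1 · PE1,0: acc=72; fwd→72 fwd↓9
  step 1 · PE1,1: acc=0; fwd→0 fwd↓0
  step 2 · PE0,1: acc=19; fwd→19 fwd↓4
  step 2 · PE1,0: acc=8; fwd→8 fwd↓1
  step 2 · PE1,1: acc=80; fwd→80 fwd↓8
  step 3 · PE0,1: acc=0; fwd→0 fwd↓0
  step 3 · PE1,0: acc=0; fwd→0 fwd↓0
  step 3 · PE1,1: acc=12; fwd→12 fwd↓4

register = 4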